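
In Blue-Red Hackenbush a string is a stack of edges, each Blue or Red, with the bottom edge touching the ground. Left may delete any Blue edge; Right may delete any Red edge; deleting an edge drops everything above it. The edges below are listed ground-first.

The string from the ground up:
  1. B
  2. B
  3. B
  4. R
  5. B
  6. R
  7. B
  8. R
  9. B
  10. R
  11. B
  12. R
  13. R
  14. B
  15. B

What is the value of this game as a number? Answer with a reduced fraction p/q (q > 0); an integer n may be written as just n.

10919/4096

Recurse on prefixes of the 15-edge string B B B R B R B R B R B R R B B:
step 1: add B to get B; options L={ 0 } R={  } ⇒ 1
step 2: add B to get BB; options L={ 0; 1 } R={  } ⇒ 2
step 3: add B to get BBB; options L={ 0; 1; 2 } R={  } ⇒ 3
step 4: add R to get BBBR; options L={ 0; 1; 2 } R={ 3 } ⇒ 5/2
step 5: add B to get BBBRB; options L={ 0; 1; 2; 5/2 } R={ 3 } ⇒ 11/4
step 6: add R to get BBBRBR; options L={ 0; 1; 2; 5/2 } R={ 11/4; 3 } ⇒ 21/8
step 7: add B to get BBBRBRB; options L={ 0; 1; 2; 5/2; 21/8 } R={ 11/4; 3 } ⇒ 43/16
step 8: add R to get BBBRBRBR; options L={ 0; 1; 2; 5/2; 21/8 } R={ 43/16; 11/4; 3 } ⇒ 85/32
step 9: add B to get BBBRBRBRB; options L={ 0; 1; 2; 5/2; 21/8; 85/32 } R={ 43/16; 11/4; 3 } ⇒ 171/64
step 10: add R to get BBBRBRBRBR; options L={ 0; 1; 2; 5/2; 21/8; 85/32 } R={ 171/64; 43/16; 11/4; 3 } ⇒ 341/128
step 11: add B to get BBBRBRBRBRB; options L={ 0; 1; 2; 5/2; 21/8; 85/32; 341/128 } R={ 171/64; 43/16; 11/4; 3 } ⇒ 683/256
step 12: add R to get BBBRBRBRBRBR; options L={ 0; 1; 2; 5/2; 21/8; 85/32; 341/128 } R={ 683/256; 171/64; 43/16; 11/4; 3 } ⇒ 1365/512
step 13: add R to get BBBRBRBRBRBRR; options L={ 0; 1; 2; 5/2; 21/8; 85/32; 341/128 } R={ 1365/512; 683/256; 171/64; 43/16; 11/4; 3 } ⇒ 2729/1024
step 14: add B to get BBBRBRBRBRBRRB; options L={ 0; 1; 2; 5/2; 21/8; 85/32; 341/128; 2729/1024 } R={ 1365/512; 683/256; 171/64; 43/16; 11/4; 3 } ⇒ 5459/2048
step 15: add B to get BBBRBRBRBRBRRBB; options L={ 0; 1; 2; 5/2; 21/8; 85/32; 341/128; 2729/1024; 5459/2048 } R={ 1365/512; 683/256; 171/64; 43/16; 11/4; 3 } ⇒ 10919/4096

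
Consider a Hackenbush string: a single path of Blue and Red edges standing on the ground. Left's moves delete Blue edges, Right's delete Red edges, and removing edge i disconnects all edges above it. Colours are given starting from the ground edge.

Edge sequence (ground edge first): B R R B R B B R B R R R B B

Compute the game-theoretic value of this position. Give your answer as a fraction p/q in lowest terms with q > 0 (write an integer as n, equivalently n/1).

Build g(s[:k]) for k = 1..14, string s = B R R B R B B R B R R R B B.
1 of 14 · B · max L 0 · min R +∞ → 1
2 of 14 · BR · max L 0 · min R 1 → 1/2
3 of 14 · BRR · max L 0 · min R 1/2 → 1/4
4 of 14 · BRRB · max L 1/4 · min R 1/2 → 3/8
5 of 14 · BRRBR · max L 1/4 · min R 3/8 → 5/16
6 of 14 · BRRBRB · max L 5/16 · min R 3/8 → 11/32
7 of 14 · BRRBRBB · max L 11/32 · min R 3/8 → 23/64
8 of 14 · BRRBRBBR · max L 11/32 · min R 23/64 → 45/128
9 of 14 · BRRBRBBRB · max L 45/128 · min R 23/64 → 91/256
10 of 14 · BRRBRBBRBR · max L 45/128 · min R 91/256 → 181/512
11 of 14 · BRRBRBBRBRR · max L 45/128 · min R 181/512 → 361/1024
12 of 14 · BRRBRBBRBRRR · max L 45/128 · min R 361/1024 → 721/2048
13 of 14 · BRRBRBBRBRRRB · max L 721/2048 · min R 361/1024 → 1443/4096
14 of 14 · BRRBRBBRBRRRBB · max L 1443/4096 · min R 361/1024 → 2887/8192

2887/8192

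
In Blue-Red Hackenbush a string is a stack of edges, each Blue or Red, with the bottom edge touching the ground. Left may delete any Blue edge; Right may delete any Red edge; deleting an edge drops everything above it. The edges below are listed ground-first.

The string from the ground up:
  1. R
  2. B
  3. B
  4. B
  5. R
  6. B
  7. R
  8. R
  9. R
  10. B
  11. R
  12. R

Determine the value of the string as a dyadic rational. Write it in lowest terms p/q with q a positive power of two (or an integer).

Build v(s[:k]) for k = 1..12, string s = R B B B R B R R R B R R.
edge 1 of 12 (R): { none | 0 } gives -1
edge 2 of 12 (B): { -1 | 0 } gives -1/2
edge 3 of 12 (B): { -1, -1/2 | 0 } gives -1/4
edge 4 of 12 (B): { -1, -1/2, -1/4 | 0 } gives -1/8
edge 5 of 12 (R): { -1, -1/2, -1/4 | -1/8, 0 } gives -3/16
edge 6 of 12 (B): { -1, -1/2, -1/4, -3/16 | -1/8, 0 } gives -5/32
edge 7 of 12 (R): { -1, -1/2, -1/4, -3/16 | -5/32, -1/8, 0 } gives -11/64
edge 8 of 12 (R): { -1, -1/2, -1/4, -3/16 | -11/64, -5/32, -1/8, 0 } gives -23/128
edge 9 of 12 (R): { -1, -1/2, -1/4, -3/16 | -23/128, -11/64, -5/32, -1/8, 0 } gives -47/256
edge 10 of 12 (B): { -1, -1/2, -1/4, -3/16, -47/256 | -23/128, -11/64, -5/32, -1/8, 0 } gives -93/512
edge 11 of 12 (R): { -1, -1/2, -1/4, -3/16, -47/256 | -93/512, -23/128, -11/64, -5/32, -1/8, 0 } gives -187/1024
edge 12 of 12 (R): { -1, -1/2, -1/4, -3/16, -47/256 | -187/1024, -93/512, -23/128, -11/64, -5/32, -1/8, 0 } gives -375/2048

-375/2048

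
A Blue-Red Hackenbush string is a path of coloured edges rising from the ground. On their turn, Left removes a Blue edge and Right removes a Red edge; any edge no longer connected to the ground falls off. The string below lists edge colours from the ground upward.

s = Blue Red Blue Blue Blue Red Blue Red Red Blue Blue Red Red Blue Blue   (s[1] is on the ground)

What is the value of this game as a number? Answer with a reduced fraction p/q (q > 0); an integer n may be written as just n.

14951/16384

B: Left { 0 }, Right { — } gives simplest 1
BR: Left { 0 }, Right { 1 } gives simplest 1/2
BRB: Left { 0,1/2 }, Right { 1 } gives simplest 3/4
BRBB: Left { 0,1/2,3/4 }, Right { 1 } gives simplest 7/8
BRBBB: Left { 0,1/2,3/4,7/8 }, Right { 1 } gives simplest 15/16
BRBBBR: Left { 0,1/2,3/4,7/8 }, Right { 15/16,1 } gives simplest 29/32
BRBBBRB: Left { 0,1/2,3/4,7/8,29/32 }, Right { 15/16,1 } gives simplest 59/64
BRBBBRBR: Left { 0,1/2,3/4,7/8,29/32 }, Right { 59/64,15/16,1 } gives simplest 117/128
BRBBBRBRR: Left { 0,1/2,3/4,7/8,29/32 }, Right { 117/128,59/64,15/16,1 } gives simplest 233/256
BRBBBRBRRB: Left { 0,1/2,3/4,7/8,29/32,233/256 }, Right { 117/128,59/64,15/16,1 } gives simplest 467/512
BRBBBRBRRBB: Left { 0,1/2,3/4,7/8,29/32,233/256,467/512 }, Right { 117/128,59/64,15/16,1 } gives simplest 935/1024
BRBBBRBRRBBR: Left { 0,1/2,3/4,7/8,29/32,233/256,467/512 }, Right { 935/1024,117/128,59/64,15/16,1 } gives simplest 1869/2048
BRBBBRBRRBBRR: Left { 0,1/2,3/4,7/8,29/32,233/256,467/512 }, Right { 1869/2048,935/1024,117/128,59/64,15/16,1 } gives simplest 3737/4096
BRBBBRBRRBBRRB: Left { 0,1/2,3/4,7/8,29/32,233/256,467/512,3737/4096 }, Right { 1869/2048,935/1024,117/128,59/64,15/16,1 } gives simplest 7475/8192
BRBBBRBRRBBRRBB: Left { 0,1/2,3/4,7/8,29/32,233/256,467/512,3737/4096,7475/8192 }, Right { 1869/2048,935/1024,117/128,59/64,15/16,1 } gives simplest 14951/16384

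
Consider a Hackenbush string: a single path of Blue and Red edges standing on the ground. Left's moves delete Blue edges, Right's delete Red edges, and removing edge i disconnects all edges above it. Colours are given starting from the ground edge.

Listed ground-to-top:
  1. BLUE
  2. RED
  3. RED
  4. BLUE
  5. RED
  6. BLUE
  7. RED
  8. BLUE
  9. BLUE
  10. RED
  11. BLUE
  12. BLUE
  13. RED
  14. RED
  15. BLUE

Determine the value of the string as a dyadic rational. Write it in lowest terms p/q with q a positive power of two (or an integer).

B: Left { 0 }, Right { — } so simplest 1
BR: Left { 0 }, Right { 1 } so simplest 1/2
BRR: Left { 0 }, Right { 1/2,1 } so simplest 1/4
BRRB: Left { 0,1/4 }, Right { 1/2,1 } so simplest 3/8
BRRBR: Left { 0,1/4 }, Right { 3/8,1/2,1 } so simplest 5/16
BRRBRB: Left { 0,1/4,5/16 }, Right { 3/8,1/2,1 } so simplest 11/32
BRRBRBR: Left { 0,1/4,5/16 }, Right { 11/32,3/8,1/2,1 } so simplest 21/64
BRRBRBRB: Left { 0,1/4,5/16,21/64 }, Right { 11/32,3/8,1/2,1 } so simplest 43/128
BRRBRBRBB: Left { 0,1/4,5/16,21/64,43/128 }, Right { 11/32,3/8,1/2,1 } so simplest 87/256
BRRBRBRBBR: Left { 0,1/4,5/16,21/64,43/128 }, Right { 87/256,11/32,3/8,1/2,1 } so simplest 173/512
BRRBRBRBBRB: Left { 0,1/4,5/16,21/64,43/128,173/512 }, Right { 87/256,11/32,3/8,1/2,1 } so simplest 347/1024
BRRBRBRBBRBB: Left { 0,1/4,5/16,21/64,43/128,173/512,347/1024 }, Right { 87/256,11/32,3/8,1/2,1 } so simplest 695/2048
BRRBRBRBBRBBR: Left { 0,1/4,5/16,21/64,43/128,173/512,347/1024 }, Right { 695/2048,87/256,11/32,3/8,1/2,1 } so simplest 1389/4096
BRRBRBRBBRBBRR: Left { 0,1/4,5/16,21/64,43/128,173/512,347/1024 }, Right { 1389/4096,695/2048,87/256,11/32,3/8,1/2,1 } so simplest 2777/8192
BRRBRBRBBRBBRRB: Left { 0,1/4,5/16,21/64,43/128,173/512,347/1024,2777/8192 }, Right { 1389/4096,695/2048,87/256,11/32,3/8,1/2,1 } so simplest 5555/16384

5555/16384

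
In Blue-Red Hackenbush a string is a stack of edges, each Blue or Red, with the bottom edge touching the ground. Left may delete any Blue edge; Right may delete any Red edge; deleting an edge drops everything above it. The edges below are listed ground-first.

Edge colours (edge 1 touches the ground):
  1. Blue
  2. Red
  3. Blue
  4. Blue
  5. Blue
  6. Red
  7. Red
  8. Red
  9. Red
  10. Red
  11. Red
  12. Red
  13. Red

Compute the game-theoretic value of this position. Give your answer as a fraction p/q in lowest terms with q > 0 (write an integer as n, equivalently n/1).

Prefix values for Blue Red Blue Blue Blue Red Red Red Red Red Red Red Red via {L|R} + simplicity:
value_1 [B]  L=[0]  R=[(no moves)]  — 1
value_2 [BR]  L=[0]  R=[1]  — 1/2
value_3 [BRB]  L=[0,1/2]  R=[1]  — 3/4
value_4 [BRBB]  L=[0,1/2,3/4]  R=[1]  — 7/8
value_5 [BRBBB]  L=[0,1/2,3/4,7/8]  R=[1]  — 15/16
value_6 [BRBBBR]  L=[0,1/2,3/4,7/8]  R=[15/16,1]  — 29/32
value_7 [BRBBBRR]  L=[0,1/2,3/4,7/8]  R=[29/32,15/16,1]  — 57/64
value_8 [BRBBBRRR]  L=[0,1/2,3/4,7/8]  R=[57/64,29/32,15/16,1]  — 113/128
value_9 [BRBBBRRRR]  L=[0,1/2,3/4,7/8]  R=[113/128,57/64,29/32,15/16,1]  — 225/256
value_10 [BRBBBRRRRR]  L=[0,1/2,3/4,7/8]  R=[225/256,113/128,57/64,29/32,15/16,1]  — 449/512
value_11 [BRBBBRRRRRR]  L=[0,1/2,3/4,7/8]  R=[449/512,225/256,113/128,57/64,29/32,15/16,1]  — 897/1024
value_12 [BRBBBRRRRRRR]  L=[0,1/2,3/4,7/8]  R=[897/1024,449/512,225/256,113/128,57/64,29/32,15/16,1]  — 1793/2048
value_13 [BRBBBRRRRRRRR]  L=[0,1/2,3/4,7/8]  R=[1793/2048,897/1024,449/512,225/256,113/128,57/64,29/32,15/16,1]  — 3585/4096

3585/4096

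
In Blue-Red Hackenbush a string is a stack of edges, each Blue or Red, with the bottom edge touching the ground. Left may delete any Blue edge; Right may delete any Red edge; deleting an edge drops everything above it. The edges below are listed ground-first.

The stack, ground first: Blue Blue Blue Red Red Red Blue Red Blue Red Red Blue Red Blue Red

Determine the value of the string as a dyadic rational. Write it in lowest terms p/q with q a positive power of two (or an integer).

1 of 15 · B · max L 0 · min R +∞ = 1
2 of 15 · BB · max L 1 · min R +∞ = 2
3 of 15 · BBB · max L 2 · min R +∞ = 3
4 of 15 · BBBR · max L 2 · min R 3 = 5/2
5 of 15 · BBBRR · max L 2 · min R 5/2 = 9/4
6 of 15 · BBBRRR · max L 2 · min R 9/4 = 17/8
7 of 15 · BBBRRRB · max L 17/8 · min R 9/4 = 35/16
8 of 15 · BBBRRRBR · max L 17/8 · min R 35/16 = 69/32
9 of 15 · BBBRRRBRB · max L 69/32 · min R 35/16 = 139/64
10 of 15 · BBBRRRBRBR · max L 69/32 · min R 139/64 = 277/128
11 of 15 · BBBRRRBRBRR · max L 69/32 · min R 277/128 = 553/256
12 of 15 · BBBRRRBRBRRB · max L 553/256 · min R 277/128 = 1107/512
13 of 15 · BBBRRRBRBRRBR · max L 553/256 · min R 1107/512 = 2213/1024
14 of 15 · BBBRRRBRBRRBRB · max L 2213/1024 · min R 1107/512 = 4427/2048
15 of 15 · BBBRRRBRBRRBRBR · max L 2213/1024 · min R 4427/2048 = 8853/4096

8853/4096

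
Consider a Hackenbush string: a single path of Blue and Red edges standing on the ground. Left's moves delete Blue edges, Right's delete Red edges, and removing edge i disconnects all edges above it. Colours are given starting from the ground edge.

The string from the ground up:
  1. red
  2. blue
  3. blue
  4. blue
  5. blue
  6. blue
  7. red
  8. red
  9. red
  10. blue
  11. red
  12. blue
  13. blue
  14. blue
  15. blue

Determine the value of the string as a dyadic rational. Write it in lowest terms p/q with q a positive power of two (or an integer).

-929/16384

Recurse on prefixes of the 15-edge string red blue blue blue blue blue red red red blue red blue blue blue blue:
1 of 15 · r · max L −∞ · min R 0 → -1
2 of 15 · rb · max L -1 · min R 0 → -1/2
3 of 15 · rbb · max L -1/2 · min R 0 → -1/4
4 of 15 · rbbb · max L -1/4 · min R 0 → -1/8
5 of 15 · rbbbb · max L -1/8 · min R 0 → -1/16
6 of 15 · rbbbbb · max L -1/16 · min R 0 → -1/32
7 of 15 · rbbbbbr · max L -1/16 · min R -1/32 → -3/64
8 of 15 · rbbbbbrr · max L -1/16 · min R -3/64 → -7/128
9 of 15 · rbbbbbrrr · max L -1/16 · min R -7/128 → -15/256
10 of 15 · rbbbbbrrrb · max L -15/256 · min R -7/128 → -29/512
11 of 15 · rbbbbbrrrbr · max L -15/256 · min R -29/512 → -59/1024
12 of 15 · rbbbbbrrrbrb · max L -59/1024 · min R -29/512 → -117/2048
13 of 15 · rbbbbbrrrbrbb · max L -117/2048 · min R -29/512 → -233/4096
14 of 15 · rbbbbbrrrbrbbb · max L -233/4096 · min R -29/512 → -465/8192
15 of 15 · rbbbbbrrrbrbbbb · max L -465/8192 · min R -29/512 → -929/16384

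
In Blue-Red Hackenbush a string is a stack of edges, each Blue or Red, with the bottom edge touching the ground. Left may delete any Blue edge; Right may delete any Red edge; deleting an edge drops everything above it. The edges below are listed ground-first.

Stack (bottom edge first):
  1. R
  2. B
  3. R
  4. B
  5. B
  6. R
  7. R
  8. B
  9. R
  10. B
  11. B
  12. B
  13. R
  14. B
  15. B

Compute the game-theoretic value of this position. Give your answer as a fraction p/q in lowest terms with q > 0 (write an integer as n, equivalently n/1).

-9865/16384

Recurse on prefixes of the 15-edge string R B R B B R R B R B B B R B B:
G_1 [R]  L=[]  R=[0]  = -1
G_2 [RB]  L=[-1]  R=[0]  = -1/2
G_3 [RBR]  L=[-1]  R=[-1/2; 0]  = -3/4
G_4 [RBRB]  L=[-1; -3/4]  R=[-1/2; 0]  = -5/8
G_5 [RBRBB]  L=[-1; -3/4; -5/8]  R=[-1/2; 0]  = -9/16
G_6 [RBRBBR]  L=[-1; -3/4; -5/8]  R=[-9/16; -1/2; 0]  = -19/32
G_7 [RBRBBRR]  L=[-1; -3/4; -5/8]  R=[-19/32; -9/16; -1/2; 0]  = -39/64
G_8 [RBRBBRRB]  L=[-1; -3/4; -5/8; -39/64]  R=[-19/32; -9/16; -1/2; 0]  = -77/128
G_9 [RBRBBRRBR]  L=[-1; -3/4; -5/8; -39/64]  R=[-77/128; -19/32; -9/16; -1/2; 0]  = -155/256
G_10 [RBRBBRRBRB]  L=[-1; -3/4; -5/8; -39/64; -155/256]  R=[-77/128; -19/32; -9/16; -1/2; 0]  = -309/512
G_11 [RBRBBRRBRBB]  L=[-1; -3/4; -5/8; -39/64; -155/256; -309/512]  R=[-77/128; -19/32; -9/16; -1/2; 0]  = -617/1024
G_12 [RBRBBRRBRBBB]  L=[-1; -3/4; -5/8; -39/64; -155/256; -309/512; -617/1024]  R=[-77/128; -19/32; -9/16; -1/2; 0]  = -1233/2048
G_13 [RBRBBRRBRBBBR]  L=[-1; -3/4; -5/8; -39/64; -155/256; -309/512; -617/1024]  R=[-1233/2048; -77/128; -19/32; -9/16; -1/2; 0]  = -2467/4096
G_14 [RBRBBRRBRBBBRB]  L=[-1; -3/4; -5/8; -39/64; -155/256; -309/512; -617/1024; -2467/4096]  R=[-1233/2048; -77/128; -19/32; -9/16; -1/2; 0]  = -4933/8192
G_15 [RBRBBRRBRBBBRBB]  L=[-1; -3/4; -5/8; -39/64; -155/256; -309/512; -617/1024; -2467/4096; -4933/8192]  R=[-1233/2048; -77/128; -19/32; -9/16; -1/2; 0]  = -9865/16384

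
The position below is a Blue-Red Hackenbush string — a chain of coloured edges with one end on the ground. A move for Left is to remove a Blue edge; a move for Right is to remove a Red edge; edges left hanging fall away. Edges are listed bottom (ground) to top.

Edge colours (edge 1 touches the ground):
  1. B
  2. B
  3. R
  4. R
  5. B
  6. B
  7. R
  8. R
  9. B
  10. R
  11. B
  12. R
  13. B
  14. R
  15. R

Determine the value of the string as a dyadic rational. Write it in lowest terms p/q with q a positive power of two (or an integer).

11433/8192

B: Left { 0 }, Right { (no moves) } — simplest 1
BB: Left { 0,1 }, Right { (no moves) } — simplest 2
BBR: Left { 0,1 }, Right { 2 } — simplest 3/2
BBRR: Left { 0,1 }, Right { 3/2,2 } — simplest 5/4
BBRRB: Left { 0,1,5/4 }, Right { 3/2,2 } — simplest 11/8
BBRRBB: Left { 0,1,5/4,11/8 }, Right { 3/2,2 } — simplest 23/16
BBRRBBR: Left { 0,1,5/4,11/8 }, Right { 23/16,3/2,2 } — simplest 45/32
BBRRBBRR: Left { 0,1,5/4,11/8 }, Right { 45/32,23/16,3/2,2 } — simplest 89/64
BBRRBBRRB: Left { 0,1,5/4,11/8,89/64 }, Right { 45/32,23/16,3/2,2 } — simplest 179/128
BBRRBBRRBR: Left { 0,1,5/4,11/8,89/64 }, Right { 179/128,45/32,23/16,3/2,2 } — simplest 357/256
BBRRBBRRBRB: Left { 0,1,5/4,11/8,89/64,357/256 }, Right { 179/128,45/32,23/16,3/2,2 } — simplest 715/512
BBRRBBRRBRBR: Left { 0,1,5/4,11/8,89/64,357/256 }, Right { 715/512,179/128,45/32,23/16,3/2,2 } — simplest 1429/1024
BBRRBBRRBRBRB: Left { 0,1,5/4,11/8,89/64,357/256,1429/1024 }, Right { 715/512,179/128,45/32,23/16,3/2,2 } — simplest 2859/2048
BBRRBBRRBRBRBR: Left { 0,1,5/4,11/8,89/64,357/256,1429/1024 }, Right { 2859/2048,715/512,179/128,45/32,23/16,3/2,2 } — simplest 5717/4096
BBRRBBRRBRBRBRR: Left { 0,1,5/4,11/8,89/64,357/256,1429/1024 }, Right { 5717/4096,2859/2048,715/512,179/128,45/32,23/16,3/2,2 } — simplest 11433/8192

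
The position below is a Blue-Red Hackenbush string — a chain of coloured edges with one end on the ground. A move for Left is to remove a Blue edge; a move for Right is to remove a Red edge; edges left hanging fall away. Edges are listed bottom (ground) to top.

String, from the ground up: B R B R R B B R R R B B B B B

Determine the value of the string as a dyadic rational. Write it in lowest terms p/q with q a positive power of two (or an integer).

Prefix values for B R B R R B B R R R B B B B B via {L|R} + simplicity:
B: Left { 0 }, Right { none } — simplest 1
BR: Left { 0 }, Right { 1 } — simplest 1/2
BRB: Left { 0,1/2 }, Right { 1 } — simplest 3/4
BRBR: Left { 0,1/2 }, Right { 3/4,1 } — simplest 5/8
BRBRR: Left { 0,1/2 }, Right { 5/8,3/4,1 } — simplest 9/16
BRBRRB: Left { 0,1/2,9/16 }, Right { 5/8,3/4,1 } — simplest 19/32
BRBRRBB: Left { 0,1/2,9/16,19/32 }, Right { 5/8,3/4,1 } — simplest 39/64
BRBRRBBR: Left { 0,1/2,9/16,19/32 }, Right { 39/64,5/8,3/4,1 } — simplest 77/128
BRBRRBBRR: Left { 0,1/2,9/16,19/32 }, Right { 77/128,39/64,5/8,3/4,1 } — simplest 153/256
BRBRRBBRRR: Left { 0,1/2,9/16,19/32 }, Right { 153/256,77/128,39/64,5/8,3/4,1 } — simplest 305/512
BRBRRBBRRRB: Left { 0,1/2,9/16,19/32,305/512 }, Right { 153/256,77/128,39/64,5/8,3/4,1 } — simplest 611/1024
BRBRRBBRRRBB: Left { 0,1/2,9/16,19/32,305/512,611/1024 }, Right { 153/256,77/128,39/64,5/8,3/4,1 } — simplest 1223/2048
BRBRRBBRRRBBB: Left { 0,1/2,9/16,19/32,305/512,611/1024,1223/2048 }, Right { 153/256,77/128,39/64,5/8,3/4,1 } — simplest 2447/4096
BRBRRBBRRRBBBB: Left { 0,1/2,9/16,19/32,305/512,611/1024,1223/2048,2447/4096 }, Right { 153/256,77/128,39/64,5/8,3/4,1 } — simplest 4895/8192
BRBRRBBRRRBBBBB: Left { 0,1/2,9/16,19/32,305/512,611/1024,1223/2048,2447/4096,4895/8192 }, Right { 153/256,77/128,39/64,5/8,3/4,1 } — simplest 9791/16384

9791/16384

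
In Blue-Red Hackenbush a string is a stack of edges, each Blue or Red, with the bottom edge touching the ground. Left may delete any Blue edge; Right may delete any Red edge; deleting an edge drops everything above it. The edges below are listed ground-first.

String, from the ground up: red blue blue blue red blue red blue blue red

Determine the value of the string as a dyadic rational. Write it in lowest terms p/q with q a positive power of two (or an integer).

step 1: add red to get r; options L={  } R={ 0 } ⇒ -1
step 2: add blue to get rb; options L={ -1 } R={ 0 } ⇒ -1/2
step 3: add blue to get rbb; options L={ -1; -1/2 } R={ 0 } ⇒ -1/4
step 4: add blue to get rbbb; options L={ -1; -1/2; -1/4 } R={ 0 } ⇒ -1/8
step 5: add red to get rbbbr; options L={ -1; -1/2; -1/4 } R={ -1/8; 0 } ⇒ -3/16
step 6: add blue to get rbbbrb; options L={ -1; -1/2; -1/4; -3/16 } R={ -1/8; 0 } ⇒ -5/32
step 7: add red to get rbbbrbr; options L={ -1; -1/2; -1/4; -3/16 } R={ -5/32; -1/8; 0 } ⇒ -11/64
step 8: add blue to get rbbbrbrb; options L={ -1; -1/2; -1/4; -3/16; -11/64 } R={ -5/32; -1/8; 0 } ⇒ -21/128
step 9: add blue to get rbbbrbrbb; options L={ -1; -1/2; -1/4; -3/16; -11/64; -21/128 } R={ -5/32; -1/8; 0 } ⇒ -41/256
step 10: add red to get rbbbrbrbbr; options L={ -1; -1/2; -1/4; -3/16; -11/64; -21/128 } R={ -41/256; -5/32; -1/8; 0 } ⇒ -83/512

-83/512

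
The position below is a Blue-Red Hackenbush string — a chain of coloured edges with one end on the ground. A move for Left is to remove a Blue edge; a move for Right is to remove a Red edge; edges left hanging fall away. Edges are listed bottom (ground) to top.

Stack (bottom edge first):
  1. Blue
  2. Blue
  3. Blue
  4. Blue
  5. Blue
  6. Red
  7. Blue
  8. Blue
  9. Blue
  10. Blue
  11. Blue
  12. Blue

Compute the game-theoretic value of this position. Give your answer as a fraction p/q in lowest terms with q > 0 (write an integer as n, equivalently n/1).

639/128

Recurse on prefixes of the 12-edge string Blue Blue Blue Blue Blue Red Blue Blue Blue Blue Blue Blue:
g_1 [B]  L=[0]  R=[]  — 1
g_2 [BB]  L=[0, 1]  R=[]  — 2
g_3 [BBB]  L=[0, 1, 2]  R=[]  — 3
g_4 [BBBB]  L=[0, 1, 2, 3]  R=[]  — 4
g_5 [BBBBB]  L=[0, 1, 2, 3, 4]  R=[]  — 5
g_6 [BBBBBR]  L=[0, 1, 2, 3, 4]  R=[5]  — 9/2
g_7 [BBBBBRB]  L=[0, 1, 2, 3, 4, 9/2]  R=[5]  — 19/4
g_8 [BBBBBRBB]  L=[0, 1, 2, 3, 4, 9/2, 19/4]  R=[5]  — 39/8
g_9 [BBBBBRBBB]  L=[0, 1, 2, 3, 4, 9/2, 19/4, 39/8]  R=[5]  — 79/16
g_10 [BBBBBRBBBB]  L=[0, 1, 2, 3, 4, 9/2, 19/4, 39/8, 79/16]  R=[5]  — 159/32
g_11 [BBBBBRBBBBB]  L=[0, 1, 2, 3, 4, 9/2, 19/4, 39/8, 79/16, 159/32]  R=[5]  — 319/64
g_12 [BBBBBRBBBBBB]  L=[0, 1, 2, 3, 4, 9/2, 19/4, 39/8, 79/16, 159/32, 319/64]  R=[5]  — 639/128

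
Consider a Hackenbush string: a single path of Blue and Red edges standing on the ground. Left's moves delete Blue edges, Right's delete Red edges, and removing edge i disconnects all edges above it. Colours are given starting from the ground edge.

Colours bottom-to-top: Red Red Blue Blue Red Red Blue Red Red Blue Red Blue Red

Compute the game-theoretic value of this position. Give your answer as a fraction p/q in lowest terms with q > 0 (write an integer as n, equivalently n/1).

-2923/2048

G_1 [R]  L=[·]  R=[0]  — -1
G_2 [RR]  L=[·]  R=[-1 0]  — -2
G_3 [RRB]  L=[-2]  R=[-1 0]  — -3/2
G_4 [RRBB]  L=[-2 -3/2]  R=[-1 0]  — -5/4
G_5 [RRBBR]  L=[-2 -3/2]  R=[-5/4 -1 0]  — -11/8
G_6 [RRBBRR]  L=[-2 -3/2]  R=[-11/8 -5/4 -1 0]  — -23/16
G_7 [RRBBRRB]  L=[-2 -3/2 -23/16]  R=[-11/8 -5/4 -1 0]  — -45/32
G_8 [RRBBRRBR]  L=[-2 -3/2 -23/16]  R=[-45/32 -11/8 -5/4 -1 0]  — -91/64
G_9 [RRBBRRBRR]  L=[-2 -3/2 -23/16]  R=[-91/64 -45/32 -11/8 -5/4 -1 0]  — -183/128
G_10 [RRBBRRBRRB]  L=[-2 -3/2 -23/16 -183/128]  R=[-91/64 -45/32 -11/8 -5/4 -1 0]  — -365/256
G_11 [RRBBRRBRRBR]  L=[-2 -3/2 -23/16 -183/128]  R=[-365/256 -91/64 -45/32 -11/8 -5/4 -1 0]  — -731/512
G_12 [RRBBRRBRRBRB]  L=[-2 -3/2 -23/16 -183/128 -731/512]  R=[-365/256 -91/64 -45/32 -11/8 -5/4 -1 0]  — -1461/1024
G_13 [RRBBRRBRRBRBR]  L=[-2 -3/2 -23/16 -183/128 -731/512]  R=[-1461/1024 -365/256 -91/64 -45/32 -11/8 -5/4 -1 0]  — -2923/2048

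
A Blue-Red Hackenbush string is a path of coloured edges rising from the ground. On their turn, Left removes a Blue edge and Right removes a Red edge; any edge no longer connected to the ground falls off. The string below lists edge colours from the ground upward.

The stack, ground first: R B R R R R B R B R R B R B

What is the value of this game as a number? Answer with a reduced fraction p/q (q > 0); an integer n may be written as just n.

value_1 [R]  L=[·]  R=[0]  -> -1
value_2 [RB]  L=[-1]  R=[0]  -> -1/2
value_3 [RBR]  L=[-1]  R=[-1/2 0]  -> -3/4
value_4 [RBRR]  L=[-1]  R=[-3/4 -1/2 0]  -> -7/8
value_5 [RBRRR]  L=[-1]  R=[-7/8 -3/4 -1/2 0]  -> -15/16
value_6 [RBRRRR]  L=[-1]  R=[-15/16 -7/8 -3/4 -1/2 0]  -> -31/32
value_7 [RBRRRRB]  L=[-1 -31/32]  R=[-15/16 -7/8 -3/4 -1/2 0]  -> -61/64
value_8 [RBRRRRBR]  L=[-1 -31/32]  R=[-61/64 -15/16 -7/8 -3/4 -1/2 0]  -> -123/128
value_9 [RBRRRRBRB]  L=[-1 -31/32 -123/128]  R=[-61/64 -15/16 -7/8 -3/4 -1/2 0]  -> -245/256
value_10 [RBRRRRBRBR]  L=[-1 -31/32 -123/128]  R=[-245/256 -61/64 -15/16 -7/8 -3/4 -1/2 0]  -> -491/512
value_11 [RBRRRRBRBRR]  L=[-1 -31/32 -123/128]  R=[-491/512 -245/256 -61/64 -15/16 -7/8 -3/4 -1/2 0]  -> -983/1024
value_12 [RBRRRRBRBRRB]  L=[-1 -31/32 -123/128 -983/1024]  R=[-491/512 -245/256 -61/64 -15/16 -7/8 -3/4 -1/2 0]  -> -1965/2048
value_13 [RBRRRRBRBRRBR]  L=[-1 -31/32 -123/128 -983/1024]  R=[-1965/2048 -491/512 -245/256 -61/64 -15/16 -7/8 -3/4 -1/2 0]  -> -3931/4096
value_14 [RBRRRRBRBRRBRB]  L=[-1 -31/32 -123/128 -983/1024 -3931/4096]  R=[-1965/2048 -491/512 -245/256 -61/64 -15/16 -7/8 -3/4 -1/2 0]  -> -7861/8192

-7861/8192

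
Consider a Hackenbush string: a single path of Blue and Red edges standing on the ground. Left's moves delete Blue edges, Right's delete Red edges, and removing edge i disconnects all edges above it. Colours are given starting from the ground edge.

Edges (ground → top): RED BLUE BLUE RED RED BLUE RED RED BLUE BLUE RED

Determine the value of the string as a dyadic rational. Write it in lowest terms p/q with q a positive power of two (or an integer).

Recurse on prefixes of the 11-edge string RED BLUE BLUE RED RED BLUE RED RED BLUE BLUE RED:
v(R) = { · | 0 } → -1
v(RB) = { -1 | 0 } → -1/2
v(RBB) = { -1 -1/2 | 0 } → -1/4
v(RBBR) = { -1 -1/2 | -1/4 0 } → -3/8
v(RBBRR) = { -1 -1/2 | -3/8 -1/4 0 } → -7/16
v(RBBRRB) = { -1 -1/2 -7/16 | -3/8 -1/4 0 } → -13/32
v(RBBRRBR) = { -1 -1/2 -7/16 | -13/32 -3/8 -1/4 0 } → -27/64
v(RBBRRBRR) = { -1 -1/2 -7/16 | -27/64 -13/32 -3/8 -1/4 0 } → -55/128
v(RBBRRBRRB) = { -1 -1/2 -7/16 -55/128 | -27/64 -13/32 -3/8 -1/4 0 } → -109/256
v(RBBRRBRRBB) = { -1 -1/2 -7/16 -55/128 -109/256 | -27/64 -13/32 -3/8 -1/4 0 } → -217/512
v(RBBRRBRRBBR) = { -1 -1/2 -7/16 -55/128 -109/256 | -217/512 -27/64 -13/32 -3/8 -1/4 0 } → -435/1024

-435/1024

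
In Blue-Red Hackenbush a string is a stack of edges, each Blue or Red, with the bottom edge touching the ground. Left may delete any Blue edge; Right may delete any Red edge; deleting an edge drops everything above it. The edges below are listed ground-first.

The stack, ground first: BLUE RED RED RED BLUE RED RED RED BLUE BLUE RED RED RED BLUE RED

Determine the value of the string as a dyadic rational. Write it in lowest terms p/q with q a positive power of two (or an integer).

2245/16384

G(B) = { 0 | ∅ } = 1
G(BR) = { 0 | 1 } = 1/2
G(BRR) = { 0 | 1/2; 1 } = 1/4
G(BRRR) = { 0 | 1/4; 1/2; 1 } = 1/8
G(BRRRB) = { 0; 1/8 | 1/4; 1/2; 1 } = 3/16
G(BRRRBR) = { 0; 1/8 | 3/16; 1/4; 1/2; 1 } = 5/32
G(BRRRBRR) = { 0; 1/8 | 5/32; 3/16; 1/4; 1/2; 1 } = 9/64
G(BRRRBRRR) = { 0; 1/8 | 9/64; 5/32; 3/16; 1/4; 1/2; 1 } = 17/128
G(BRRRBRRRB) = { 0; 1/8; 17/128 | 9/64; 5/32; 3/16; 1/4; 1/2; 1 } = 35/256
G(BRRRBRRRBB) = { 0; 1/8; 17/128; 35/256 | 9/64; 5/32; 3/16; 1/4; 1/2; 1 } = 71/512
G(BRRRBRRRBBR) = { 0; 1/8; 17/128; 35/256 | 71/512; 9/64; 5/32; 3/16; 1/4; 1/2; 1 } = 141/1024
G(BRRRBRRRBBRR) = { 0; 1/8; 17/128; 35/256 | 141/1024; 71/512; 9/64; 5/32; 3/16; 1/4; 1/2; 1 } = 281/2048
G(BRRRBRRRBBRRR) = { 0; 1/8; 17/128; 35/256 | 281/2048; 141/1024; 71/512; 9/64; 5/32; 3/16; 1/4; 1/2; 1 } = 561/4096
G(BRRRBRRRBBRRRB) = { 0; 1/8; 17/128; 35/256; 561/4096 | 281/2048; 141/1024; 71/512; 9/64; 5/32; 3/16; 1/4; 1/2; 1 } = 1123/8192
G(BRRRBRRRBBRRRBR) = { 0; 1/8; 17/128; 35/256; 561/4096 | 1123/8192; 281/2048; 141/1024; 71/512; 9/64; 5/32; 3/16; 1/4; 1/2; 1 } = 2245/16384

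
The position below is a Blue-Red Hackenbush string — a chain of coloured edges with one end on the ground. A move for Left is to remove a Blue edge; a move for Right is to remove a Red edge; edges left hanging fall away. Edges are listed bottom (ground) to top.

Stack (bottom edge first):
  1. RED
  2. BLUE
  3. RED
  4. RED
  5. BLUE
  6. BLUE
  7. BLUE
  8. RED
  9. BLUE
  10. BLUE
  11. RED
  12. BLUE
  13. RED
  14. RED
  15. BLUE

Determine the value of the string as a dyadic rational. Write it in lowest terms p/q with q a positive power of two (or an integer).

-12589/16384

Build g(s[:k]) for k = 1..15, string s = RED BLUE RED RED BLUE BLUE BLUE RED BLUE BLUE RED BLUE RED RED BLUE.
1 of 15 · R · max L −∞ · min R 0 => -1
2 of 15 · RB · max L -1 · min R 0 => -1/2
3 of 15 · RBR · max L -1 · min R -1/2 => -3/4
4 of 15 · RBRR · max L -1 · min R -3/4 => -7/8
5 of 15 · RBRRB · max L -7/8 · min R -3/4 => -13/16
6 of 15 · RBRRBB · max L -13/16 · min R -3/4 => -25/32
7 of 15 · RBRRBBB · max L -25/32 · min R -3/4 => -49/64
8 of 15 · RBRRBBBR · max L -25/32 · min R -49/64 => -99/128
9 of 15 · RBRRBBBRB · max L -99/128 · min R -49/64 => -197/256
10 of 15 · RBRRBBBRBB · max L -197/256 · min R -49/64 => -393/512
11 of 15 · RBRRBBBRBBR · max L -197/256 · min R -393/512 => -787/1024
12 of 15 · RBRRBBBRBBRB · max L -787/1024 · min R -393/512 => -1573/2048
13 of 15 · RBRRBBBRBBRBR · max L -787/1024 · min R -1573/2048 => -3147/4096
14 of 15 · RBRRBBBRBBRBRR · max L -787/1024 · min R -3147/4096 => -6295/8192
15 of 15 · RBRRBBBRBBRBRRB · max L -6295/8192 · min R -3147/4096 => -12589/16384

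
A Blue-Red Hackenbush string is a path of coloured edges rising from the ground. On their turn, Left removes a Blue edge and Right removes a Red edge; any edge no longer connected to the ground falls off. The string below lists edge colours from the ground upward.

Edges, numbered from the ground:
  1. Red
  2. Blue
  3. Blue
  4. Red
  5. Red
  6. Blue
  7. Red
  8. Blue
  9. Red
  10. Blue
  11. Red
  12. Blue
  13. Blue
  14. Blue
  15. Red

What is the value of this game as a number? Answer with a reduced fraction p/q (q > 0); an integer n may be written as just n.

Build value(s[:k]) for k = 1..15, string s = Red Blue Blue Red Red Blue Red Blue Red Blue Red Blue Blue Blue Red.
edge 1 of 15 (Red): { ∅ | 0 } = -1
edge 2 of 15 (Blue): { -1 | 0 } = -1/2
edge 3 of 15 (Blue): { -1 -1/2 | 0 } = -1/4
edge 4 of 15 (Red): { -1 -1/2 | -1/4 0 } = -3/8
edge 5 of 15 (Red): { -1 -1/2 | -3/8 -1/4 0 } = -7/16
edge 6 of 15 (Blue): { -1 -1/2 -7/16 | -3/8 -1/4 0 } = -13/32
edge 7 of 15 (Red): { -1 -1/2 -7/16 | -13/32 -3/8 -1/4 0 } = -27/64
edge 8 of 15 (Blue): { -1 -1/2 -7/16 -27/64 | -13/32 -3/8 -1/4 0 } = -53/128
edge 9 of 15 (Red): { -1 -1/2 -7/16 -27/64 | -53/128 -13/32 -3/8 -1/4 0 } = -107/256
edge 10 of 15 (Blue): { -1 -1/2 -7/16 -27/64 -107/256 | -53/128 -13/32 -3/8 -1/4 0 } = -213/512
edge 11 of 15 (Red): { -1 -1/2 -7/16 -27/64 -107/256 | -213/512 -53/128 -13/32 -3/8 -1/4 0 } = -427/1024
edge 12 of 15 (Blue): { -1 -1/2 -7/16 -27/64 -107/256 -427/1024 | -213/512 -53/128 -13/32 -3/8 -1/4 0 } = -853/2048
edge 13 of 15 (Blue): { -1 -1/2 -7/16 -27/64 -107/256 -427/1024 -853/2048 | -213/512 -53/128 -13/32 -3/8 -1/4 0 } = -1705/4096
edge 14 of 15 (Blue): { -1 -1/2 -7/16 -27/64 -107/256 -427/1024 -853/2048 -1705/4096 | -213/512 -53/128 -13/32 -3/8 -1/4 0 } = -3409/8192
edge 15 of 15 (Red): { -1 -1/2 -7/16 -27/64 -107/256 -427/1024 -853/2048 -1705/4096 | -3409/8192 -213/512 -53/128 -13/32 -3/8 -1/4 0 } = -6819/16384

-6819/16384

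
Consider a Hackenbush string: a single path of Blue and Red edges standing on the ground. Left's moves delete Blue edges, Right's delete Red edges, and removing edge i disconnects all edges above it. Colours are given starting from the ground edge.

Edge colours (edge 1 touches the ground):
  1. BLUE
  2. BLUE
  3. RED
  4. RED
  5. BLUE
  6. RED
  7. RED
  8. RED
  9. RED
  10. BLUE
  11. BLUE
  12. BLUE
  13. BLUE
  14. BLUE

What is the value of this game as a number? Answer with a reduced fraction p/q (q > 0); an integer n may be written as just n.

Build v(s[:k]) for k = 1..14, string s = BLUE BLUE RED RED BLUE RED RED RED RED BLUE BLUE BLUE BLUE BLUE.
B: Left { 0 }, Right { ∅ } so simplest 1
BB: Left { 0 1 }, Right { ∅ } so simplest 2
BBR: Left { 0 1 }, Right { 2 } so simplest 3/2
BBRR: Left { 0 1 }, Right { 3/2 2 } so simplest 5/4
BBRRB: Left { 0 1 5/4 }, Right { 3/2 2 } so simplest 11/8
BBRRBR: Left { 0 1 5/4 }, Right { 11/8 3/2 2 } so simplest 21/16
BBRRBRR: Left { 0 1 5/4 }, Right { 21/16 11/8 3/2 2 } so simplest 41/32
BBRRBRRR: Left { 0 1 5/4 }, Right { 41/32 21/16 11/8 3/2 2 } so simplest 81/64
BBRRBRRRR: Left { 0 1 5/4 }, Right { 81/64 41/32 21/16 11/8 3/2 2 } so simplest 161/128
BBRRBRRRRB: Left { 0 1 5/4 161/128 }, Right { 81/64 41/32 21/16 11/8 3/2 2 } so simplest 323/256
BBRRBRRRRBB: Left { 0 1 5/4 161/128 323/256 }, Right { 81/64 41/32 21/16 11/8 3/2 2 } so simplest 647/512
BBRRBRRRRBBB: Left { 0 1 5/4 161/128 323/256 647/512 }, Right { 81/64 41/32 21/16 11/8 3/2 2 } so simplest 1295/1024
BBRRBRRRRBBBB: Left { 0 1 5/4 161/128 323/256 647/512 1295/1024 }, Right { 81/64 41/32 21/16 11/8 3/2 2 } so simplest 2591/2048
BBRRBRRRRBBBBB: Left { 0 1 5/4 161/128 323/256 647/512 1295/1024 2591/2048 }, Right { 81/64 41/32 21/16 11/8 3/2 2 } so simplest 5183/4096

5183/4096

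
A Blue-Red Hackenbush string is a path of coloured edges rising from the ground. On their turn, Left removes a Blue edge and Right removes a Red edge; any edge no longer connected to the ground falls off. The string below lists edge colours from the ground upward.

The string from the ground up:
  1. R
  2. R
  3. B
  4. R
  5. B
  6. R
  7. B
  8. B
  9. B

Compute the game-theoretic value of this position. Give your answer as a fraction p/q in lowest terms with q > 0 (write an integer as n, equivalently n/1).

-209/128

Prefix values for R R B R B R B B B via {L|R} + simplicity:
R: Left { none }, Right { 0 } = simplest -1
RR: Left { none }, Right { -1 0 } = simplest -2
RRB: Left { -2 }, Right { -1 0 } = simplest -3/2
RRBR: Left { -2 }, Right { -3/2 -1 0 } = simplest -7/4
RRBRB: Left { -2 -7/4 }, Right { -3/2 -1 0 } = simplest -13/8
RRBRBR: Left { -2 -7/4 }, Right { -13/8 -3/2 -1 0 } = simplest -27/16
RRBRBRB: Left { -2 -7/4 -27/16 }, Right { -13/8 -3/2 -1 0 } = simplest -53/32
RRBRBRBB: Left { -2 -7/4 -27/16 -53/32 }, Right { -13/8 -3/2 -1 0 } = simplest -105/64
RRBRBRBBB: Left { -2 -7/4 -27/16 -53/32 -105/64 }, Right { -13/8 -3/2 -1 0 } = simplest -209/128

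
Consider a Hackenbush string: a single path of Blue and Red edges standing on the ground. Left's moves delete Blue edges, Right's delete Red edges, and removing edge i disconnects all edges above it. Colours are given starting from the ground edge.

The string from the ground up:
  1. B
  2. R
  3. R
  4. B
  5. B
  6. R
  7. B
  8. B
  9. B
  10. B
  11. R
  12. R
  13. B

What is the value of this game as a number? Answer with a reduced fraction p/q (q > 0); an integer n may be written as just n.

1779/4096

g_1 [B]  L=[0]  R=[(no moves)]  so 1
g_2 [BR]  L=[0]  R=[1]  so 1/2
g_3 [BRR]  L=[0]  R=[1/2 1]  so 1/4
g_4 [BRRB]  L=[0 1/4]  R=[1/2 1]  so 3/8
g_5 [BRRBB]  L=[0 1/4 3/8]  R=[1/2 1]  so 7/16
g_6 [BRRBBR]  L=[0 1/4 3/8]  R=[7/16 1/2 1]  so 13/32
g_7 [BRRBBRB]  L=[0 1/4 3/8 13/32]  R=[7/16 1/2 1]  so 27/64
g_8 [BRRBBRBB]  L=[0 1/4 3/8 13/32 27/64]  R=[7/16 1/2 1]  so 55/128
g_9 [BRRBBRBBB]  L=[0 1/4 3/8 13/32 27/64 55/128]  R=[7/16 1/2 1]  so 111/256
g_10 [BRRBBRBBBB]  L=[0 1/4 3/8 13/32 27/64 55/128 111/256]  R=[7/16 1/2 1]  so 223/512
g_11 [BRRBBRBBBBR]  L=[0 1/4 3/8 13/32 27/64 55/128 111/256]  R=[223/512 7/16 1/2 1]  so 445/1024
g_12 [BRRBBRBBBBRR]  L=[0 1/4 3/8 13/32 27/64 55/128 111/256]  R=[445/1024 223/512 7/16 1/2 1]  so 889/2048
g_13 [BRRBBRBBBBRRB]  L=[0 1/4 3/8 13/32 27/64 55/128 111/256 889/2048]  R=[445/1024 223/512 7/16 1/2 1]  so 1779/4096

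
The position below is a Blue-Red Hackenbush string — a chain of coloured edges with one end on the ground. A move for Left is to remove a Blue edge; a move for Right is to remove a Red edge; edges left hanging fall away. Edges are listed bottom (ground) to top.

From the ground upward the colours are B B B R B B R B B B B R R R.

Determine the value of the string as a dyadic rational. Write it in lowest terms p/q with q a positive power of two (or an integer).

Prefix values for B B B R B B R B B B B R R R via {L|R} + simplicity:
B: Left { 0 }, Right { · } = simplest 1
BB: Left { 0, 1 }, Right { · } = simplest 2
BBB: Left { 0, 1, 2 }, Right { · } = simplest 3
BBBR: Left { 0, 1, 2 }, Right { 3 } = simplest 5/2
BBBRB: Left { 0, 1, 2, 5/2 }, Right { 3 } = simplest 11/4
BBBRBB: Left { 0, 1, 2, 5/2, 11/4 }, Right { 3 } = simplest 23/8
BBBRBBR: Left { 0, 1, 2, 5/2, 11/4 }, Right { 23/8, 3 } = simplest 45/16
BBBRBBRB: Left { 0, 1, 2, 5/2, 11/4, 45/16 }, Right { 23/8, 3 } = simplest 91/32
BBBRBBRBB: Left { 0, 1, 2, 5/2, 11/4, 45/16, 91/32 }, Right { 23/8, 3 } = simplest 183/64
BBBRBBRBBB: Left { 0, 1, 2, 5/2, 11/4, 45/16, 91/32, 183/64 }, Right { 23/8, 3 } = simplest 367/128
BBBRBBRBBBB: Left { 0, 1, 2, 5/2, 11/4, 45/16, 91/32, 183/64, 367/128 }, Right { 23/8, 3 } = simplest 735/256
BBBRBBRBBBBR: Left { 0, 1, 2, 5/2, 11/4, 45/16, 91/32, 183/64, 367/128 }, Right { 735/256, 23/8, 3 } = simplest 1469/512
BBBRBBRBBBBRR: Left { 0, 1, 2, 5/2, 11/4, 45/16, 91/32, 183/64, 367/128 }, Right { 1469/512, 735/256, 23/8, 3 } = simplest 2937/1024
BBBRBBRBBBBRRR: Left { 0, 1, 2, 5/2, 11/4, 45/16, 91/32, 183/64, 367/128 }, Right { 2937/1024, 1469/512, 735/256, 23/8, 3 } = simplest 5873/2048

5873/2048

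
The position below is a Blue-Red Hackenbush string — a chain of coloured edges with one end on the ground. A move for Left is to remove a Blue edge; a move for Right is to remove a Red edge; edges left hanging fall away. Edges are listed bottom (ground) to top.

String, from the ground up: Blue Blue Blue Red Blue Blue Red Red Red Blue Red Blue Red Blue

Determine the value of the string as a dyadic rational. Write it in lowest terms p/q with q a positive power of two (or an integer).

Recurse on prefixes of the 14-edge string Blue Blue Blue Red Blue Blue Red Red Red Blue Red Blue Red Blue:
edge 1 of 14 (Blue): { 0 | ∅ } = 1
edge 2 of 14 (Blue): { 0, 1 | ∅ } = 2
edge 3 of 14 (Blue): { 0, 1, 2 | ∅ } = 3
edge 4 of 14 (Red): { 0, 1, 2 | 3 } = 5/2
edge 5 of 14 (Blue): { 0, 1, 2, 5/2 | 3 } = 11/4
edge 6 of 14 (Blue): { 0, 1, 2, 5/2, 11/4 | 3 } = 23/8
edge 7 of 14 (Red): { 0, 1, 2, 5/2, 11/4 | 23/8, 3 } = 45/16
edge 8 of 14 (Red): { 0, 1, 2, 5/2, 11/4 | 45/16, 23/8, 3 } = 89/32
edge 9 of 14 (Red): { 0, 1, 2, 5/2, 11/4 | 89/32, 45/16, 23/8, 3 } = 177/64
edge 10 of 14 (Blue): { 0, 1, 2, 5/2, 11/4, 177/64 | 89/32, 45/16, 23/8, 3 } = 355/128
edge 11 of 14 (Red): { 0, 1, 2, 5/2, 11/4, 177/64 | 355/128, 89/32, 45/16, 23/8, 3 } = 709/256
edge 12 of 14 (Blue): { 0, 1, 2, 5/2, 11/4, 177/64, 709/256 | 355/128, 89/32, 45/16, 23/8, 3 } = 1419/512
edge 13 of 14 (Red): { 0, 1, 2, 5/2, 11/4, 177/64, 709/256 | 1419/512, 355/128, 89/32, 45/16, 23/8, 3 } = 2837/1024
edge 14 of 14 (Blue): { 0, 1, 2, 5/2, 11/4, 177/64, 709/256, 2837/1024 | 1419/512, 355/128, 89/32, 45/16, 23/8, 3 } = 5675/2048

5675/2048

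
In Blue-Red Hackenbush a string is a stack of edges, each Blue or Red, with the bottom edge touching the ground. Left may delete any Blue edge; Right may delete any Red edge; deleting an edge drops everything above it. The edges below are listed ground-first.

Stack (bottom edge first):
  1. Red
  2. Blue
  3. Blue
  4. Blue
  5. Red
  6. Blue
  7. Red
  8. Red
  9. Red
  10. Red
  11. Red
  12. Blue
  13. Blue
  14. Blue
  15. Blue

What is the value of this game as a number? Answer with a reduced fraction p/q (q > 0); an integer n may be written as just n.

-3041/16384

Build g(s[:k]) for k = 1..15, string s = Red Blue Blue Blue Red Blue Red Red Red Red Red Blue Blue Blue Blue.
1 of 15 · R · max L −∞ · min R 0 -> -1
2 of 15 · RB · max L -1 · min R 0 -> -1/2
3 of 15 · RBB · max L -1/2 · min R 0 -> -1/4
4 of 15 · RBBB · max L -1/4 · min R 0 -> -1/8
5 of 15 · RBBBR · max L -1/4 · min R -1/8 -> -3/16
6 of 15 · RBBBRB · max L -3/16 · min R -1/8 -> -5/32
7 of 15 · RBBBRBR · max L -3/16 · min R -5/32 -> -11/64
8 of 15 · RBBBRBRR · max L -3/16 · min R -11/64 -> -23/128
9 of 15 · RBBBRBRRR · max L -3/16 · min R -23/128 -> -47/256
10 of 15 · RBBBRBRRRR · max L -3/16 · min R -47/256 -> -95/512
11 of 15 · RBBBRBRRRRR · max L -3/16 · min R -95/512 -> -191/1024
12 of 15 · RBBBRBRRRRRB · max L -191/1024 · min R -95/512 -> -381/2048
13 of 15 · RBBBRBRRRRRBB · max L -381/2048 · min R -95/512 -> -761/4096
14 of 15 · RBBBRBRRRRRBBB · max L -761/4096 · min R -95/512 -> -1521/8192
15 of 15 · RBBBRBRRRRRBBBB · max L -1521/8192 · min R -95/512 -> -3041/16384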